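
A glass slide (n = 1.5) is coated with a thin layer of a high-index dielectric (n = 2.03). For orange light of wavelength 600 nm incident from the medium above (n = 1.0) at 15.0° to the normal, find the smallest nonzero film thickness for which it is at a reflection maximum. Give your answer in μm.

0.0745 μm

Top surface (1.0 → 2.03): reflection off a higher-index medium gives a half-wave phase shift.
Ray reflecting at the bottom interface goes from n = 2.03 toward n = 1.5: no phase shift.
Net: one phase inversion between the two reflected rays.
For strong reflection here: 2 n t cos θ_r = (m + ½) λ.
Snell's law: 1.0 sin 15.0° = 2.03 sin θ_r → sin θ_r = 0.127, cos θ_r = 0.992.
Minimum at m = 0: t = λ / (4 n cos θ_r) = 600 / (4 × 2.03 × 0.992) = 74.5 nm.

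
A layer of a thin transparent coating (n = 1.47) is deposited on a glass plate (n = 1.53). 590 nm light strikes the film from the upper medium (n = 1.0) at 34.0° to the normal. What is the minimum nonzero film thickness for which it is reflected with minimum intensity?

Top surface (1.0 → 1.47): reflection off a higher-index medium gives a half-wave phase shift.
Ray reflecting at the bottom interface goes from n = 1.47 toward n = 1.53: a half-wave phase shift.
Net: no relative phase inversion (both shifts match).
With no net inversion, destructive interference in reflection requires 2 n t cos θ_r = (m + ½) λ.
Snell's law: 1.0 sin 34.0° = 1.47 sin θ_r → sin θ_r = 0.380, cos θ_r = 0.925.
Minimum at m = 0: t = λ / (4 n cos θ_r) = 590 / (4 × 1.47 × 0.925) = 108 nm.

108 nm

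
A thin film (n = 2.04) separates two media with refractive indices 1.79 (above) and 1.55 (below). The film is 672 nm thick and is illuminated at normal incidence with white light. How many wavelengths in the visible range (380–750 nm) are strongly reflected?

3

At the upper boundary (n = 1.79 to n = 2.04) the reflected ray undergoes a half-wave phase shift.
Bottom surface (2.04 → 1.55): reflection off a lower-index medium gives no phase shift.
The two reflections differ by half a wavelength.
For maximum reflection here: 2 n t = (m + ½) λ.
λ = 2 n t / (m + ½) = 2742 / (m + ½) nm.
m=3: 783 nm (IR); m=4: 609 nm (visible); m=5: 499 nm (visible); m=6: 422 nm (visible); m=7: 366 nm (UV).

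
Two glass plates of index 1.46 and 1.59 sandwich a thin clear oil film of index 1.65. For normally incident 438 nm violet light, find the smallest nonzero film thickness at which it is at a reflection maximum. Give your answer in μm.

0.0664 μm

At the upper boundary (n = 1.46 to n = 1.65) the reflected ray undergoes a half-wave phase shift.
At the lower boundary (n = 1.65 to n = 1.59) the reflected ray undergoes no phase shift.
Exactly one π shift → a net half-wave offset.
So the condition for constructive reflection is 2 n t = (m + ½) λ.
Minimum at m = 0: t = λ / (4 n) = 438 / (4 × 1.65) = 66.4 nm.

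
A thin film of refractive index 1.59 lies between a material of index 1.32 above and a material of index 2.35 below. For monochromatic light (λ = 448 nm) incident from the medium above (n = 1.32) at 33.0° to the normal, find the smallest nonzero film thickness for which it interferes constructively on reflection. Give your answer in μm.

0.158 μm

Ray reflecting at the top interface goes from n = 1.32 toward n = 1.59: a half-wave phase shift.
Ray reflecting at the bottom interface goes from n = 1.59 toward n = 2.35: a half-wave phase shift.
The two reflections carry the same phase change, so no net offset.
With no net inversion, constructive interference in reflection requires 2 n t cos θ_r = m λ.
Snell's law: 1.32 sin 33.0° = 1.59 sin θ_r → sin θ_r = 0.452, cos θ_r = 0.892.
Minimum nonzero at m = 1: t = λ / (2 n cos θ_r) = 448 / (2 × 1.59 × 0.892) = 158 nm.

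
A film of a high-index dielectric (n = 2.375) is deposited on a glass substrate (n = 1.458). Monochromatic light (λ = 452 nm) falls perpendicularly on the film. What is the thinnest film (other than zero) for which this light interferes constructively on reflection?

Top surface (1.0 → 2.375): reflection off a higher-index medium gives a half-wave phase shift.
Bottom surface (2.375 → 1.458): reflection off a lower-index medium gives no phase shift.
The two reflections differ by half a wavelength.
With one net inversion, constructive interference in reflection requires 2 n t = (m + ½) λ.
Minimum at m = 0: t = λ / (4 n) = 452 / (4 × 2.375) = 47.6 nm.

47.6 nm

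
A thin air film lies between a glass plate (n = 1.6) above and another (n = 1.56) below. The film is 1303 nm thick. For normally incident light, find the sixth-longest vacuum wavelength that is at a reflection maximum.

474 nm

Top surface (1.6 → 1.0): reflection off a lower-index medium gives no phase shift.
Ray reflecting at the bottom interface goes from n = 1.0 toward n = 1.56: a half-wave phase shift.
Net: one phase inversion between the two reflected rays.
So the condition for constructive reflection is 2 n t = (m + ½) λ.
λ = 2 n t / (m + ½). The sixth-longest wavelength is m = 5: λ = 2 × 1.0 × 1303 / 5.50 = 474 nm.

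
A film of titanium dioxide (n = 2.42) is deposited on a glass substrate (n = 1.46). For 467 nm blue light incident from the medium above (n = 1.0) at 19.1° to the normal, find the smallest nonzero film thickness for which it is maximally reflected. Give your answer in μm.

0.0487 μm

Ray reflecting at the top interface goes from n = 1.0 toward n = 2.42: a half-wave phase shift.
At the lower boundary (n = 2.42 to n = 1.46) the reflected ray undergoes no phase shift.
Net: one phase inversion between the two reflected rays.
For bright reflection here: 2 n t cos θ_r = (m + ½) λ.
Snell's law: 1.0 sin 19.1° = 2.42 sin θ_r → sin θ_r = 0.135, cos θ_r = 0.991.
Minimum at m = 0: t = λ / (4 n cos θ_r) = 467 / (4 × 2.42 × 0.991) = 48.7 nm.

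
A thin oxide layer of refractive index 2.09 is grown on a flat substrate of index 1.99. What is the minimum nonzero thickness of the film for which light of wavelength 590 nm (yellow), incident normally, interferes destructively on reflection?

141 nm

At the upper boundary (n = 1.0 to n = 2.09) the reflected ray undergoes a half-wave phase shift.
At the lower boundary (n = 2.09 to n = 1.99) the reflected ray undergoes no phase shift.
The two reflections differ by half a wavelength.
With one net inversion, destructive interference in reflection requires 2 n t = m λ.
Minimum nonzero at m = 1: t = λ / (2 n) = 590 / (2 × 2.09) = 141 nm.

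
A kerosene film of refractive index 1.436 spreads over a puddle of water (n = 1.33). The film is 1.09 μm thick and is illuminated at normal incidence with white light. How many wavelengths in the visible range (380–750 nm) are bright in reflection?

4

Ray reflecting at the top interface goes from n = 1.0 toward n = 1.436: a half-wave phase shift.
Bottom surface (1.436 → 1.33): reflection off a lower-index medium gives no phase shift.
The two reflections differ by half a wavelength.
With one net inversion, constructive interference in reflection requires 2 n t = (m + ½) λ.
λ = 2 n t / (m + ½) = 3130 / (m + ½) nm.
m=3: 894 nm (IR); m=4: 696 nm (visible); m=5: 569 nm (visible); m=6: 482 nm (visible); m=7: 417 nm (visible); m=8: 368 nm (UV).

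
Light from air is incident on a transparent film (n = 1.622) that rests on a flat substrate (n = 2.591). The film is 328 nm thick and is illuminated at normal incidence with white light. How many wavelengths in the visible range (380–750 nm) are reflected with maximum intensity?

1

Top surface (1.0 → 1.622): reflection off a higher-index medium gives a half-wave phase shift.
At the lower boundary (n = 1.622 to n = 2.591) the reflected ray undergoes a half-wave phase shift.
The two reflections carry the same phase change, so no net offset.
So the condition for constructive reflection is 2 n t = m λ.
λ = 2 n t / m = 1064 / m nm.
m=1: 1064 nm (IR); m=2: 532 nm (visible); m=3: 355 nm (UV).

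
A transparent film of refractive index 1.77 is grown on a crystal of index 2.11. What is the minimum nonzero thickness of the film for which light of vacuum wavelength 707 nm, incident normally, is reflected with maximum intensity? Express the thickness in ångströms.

Top surface (1.0 → 1.77): reflection off a higher-index medium gives a half-wave phase shift.
At the lower boundary (n = 1.77 to n = 2.11) the reflected ray undergoes a half-wave phase shift.
The two reflections carry the same phase change, so no net offset.
For bright reflection here: 2 n t = m λ.
Minimum nonzero at m = 1: t = λ / (2 n) = 707 / (2 × 1.77) = 200 nm.

1997 Å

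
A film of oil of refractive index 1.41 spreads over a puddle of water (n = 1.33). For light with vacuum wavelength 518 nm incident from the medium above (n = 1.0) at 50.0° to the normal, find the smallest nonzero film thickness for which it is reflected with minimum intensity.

219 nm

At the upper boundary (n = 1.0 to n = 1.41) the reflected ray undergoes a half-wave phase shift.
Bottom surface (1.41 → 1.33): reflection off a lower-index medium gives no phase shift.
Net: one phase inversion between the two reflected rays.
With one net inversion, destructive interference in reflection requires 2 n t cos θ_r = m λ.
Snell's law: 1.0 sin 50.0° = 1.41 sin θ_r → sin θ_r = 0.543, cos θ_r = 0.840.
Minimum nonzero at m = 1: t = λ / (2 n cos θ_r) = 518 / (2 × 1.41 × 0.840) = 219 nm.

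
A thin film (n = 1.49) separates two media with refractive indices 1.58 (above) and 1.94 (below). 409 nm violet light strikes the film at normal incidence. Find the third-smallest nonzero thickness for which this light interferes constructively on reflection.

343 nm

At the upper boundary (n = 1.58 to n = 1.49) the reflected ray undergoes no phase shift.
Ray reflecting at the bottom interface goes from n = 1.49 toward n = 1.94: a half-wave phase shift.
Exactly one π shift → a net half-wave offset.
With one net inversion, constructive interference in reflection requires 2 n t = (m + ½) λ.
The third-smallest nonzero thickness corresponds to m = 2: t = (m + ½) λ / (2 n) = 2.50 × 409 / (2 × 1.49) = 343 nm.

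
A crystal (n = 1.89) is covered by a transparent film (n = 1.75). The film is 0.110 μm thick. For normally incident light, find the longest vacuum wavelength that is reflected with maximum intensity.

At the upper boundary (n = 1.0 to n = 1.75) the reflected ray undergoes a half-wave phase shift.
Ray reflecting at the bottom interface goes from n = 1.75 toward n = 1.89: a half-wave phase shift.
The two reflections carry the same phase change, so no net offset.
So the condition for constructive reflection is 2 n t = m λ.
λ = 2 n t / m. The longest wavelength is m = 1: λ = 2 × 1.75 × 110 / 1.00 = 385 nm.

385 nm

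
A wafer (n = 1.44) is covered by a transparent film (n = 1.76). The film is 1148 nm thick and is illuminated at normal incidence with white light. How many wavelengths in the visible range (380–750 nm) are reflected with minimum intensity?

At the upper boundary (n = 1.0 to n = 1.76) the reflected ray undergoes a half-wave phase shift.
Ray reflecting at the bottom interface goes from n = 1.76 toward n = 1.44: no phase shift.
Exactly one π shift → a net half-wave offset.
For minimum reflection here: 2 n t = m λ.
λ = 2 n t / m = 4041 / m nm.
m=5: 808 nm (IR); m=6: 673 nm (visible); m=7: 577 nm (visible); m=8: 505 nm (visible); m=9: 449 nm (visible); m=10: 404 nm (visible); m=11: 367 nm (UV).

5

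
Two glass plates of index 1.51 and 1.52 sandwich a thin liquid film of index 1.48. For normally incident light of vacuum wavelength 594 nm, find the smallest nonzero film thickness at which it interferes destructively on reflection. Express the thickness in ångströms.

2007 Å

Top surface (1.51 → 1.48): reflection off a lower-index medium gives no phase shift.
At the lower boundary (n = 1.48 to n = 1.52) the reflected ray undergoes a half-wave phase shift.
Exactly one π shift → a net half-wave offset.
For minimum reflection here: 2 n t = m λ.
Minimum nonzero at m = 1: t = λ / (2 n) = 594 / (2 × 1.48) = 201 nm.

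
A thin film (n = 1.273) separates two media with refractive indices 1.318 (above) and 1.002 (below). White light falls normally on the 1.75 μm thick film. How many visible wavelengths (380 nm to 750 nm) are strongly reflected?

6

Ray reflecting at the top interface goes from n = 1.318 toward n = 1.273: no phase shift.
Ray reflecting at the bottom interface goes from n = 1.273 toward n = 1.002: no phase shift.
Zero or two π shifts → no net half-wave offset.
For maximum reflection here: 2 n t = m λ.
λ = 2 n t / m = 4456 / m nm.
m=5: 891 nm (IR); m=6: 743 nm (visible); m=7: 637 nm (visible); m=8: 557 nm (visible); m=9: 495 nm (visible); m=10: 446 nm (visible); m=11: 405 nm (visible); m=12: 371 nm (UV).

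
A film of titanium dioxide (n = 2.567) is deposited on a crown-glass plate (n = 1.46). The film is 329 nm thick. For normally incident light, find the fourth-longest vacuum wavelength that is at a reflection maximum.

Ray reflecting at the top interface goes from n = 1.0 toward n = 2.567: a half-wave phase shift.
Ray reflecting at the bottom interface goes from n = 2.567 toward n = 1.46: no phase shift.
Net: one phase inversion between the two reflected rays.
For strong reflection here: 2 n t = (m + ½) λ.
λ = 2 n t / (m + ½). The fourth-longest wavelength is m = 3: λ = 2 × 2.567 × 329 / 3.50 = 483 nm.

483 nm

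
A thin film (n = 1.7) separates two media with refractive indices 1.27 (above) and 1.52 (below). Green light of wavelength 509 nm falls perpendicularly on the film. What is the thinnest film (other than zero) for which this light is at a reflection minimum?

Top surface (1.27 → 1.7): reflection off a higher-index medium gives a half-wave phase shift.
At the lower boundary (n = 1.7 to n = 1.52) the reflected ray undergoes no phase shift.
Net: one phase inversion between the two reflected rays.
For weak reflection here: 2 n t = m λ.
Minimum nonzero at m = 1: t = λ / (2 n) = 509 / (2 × 1.7) = 150 nm.

150 nm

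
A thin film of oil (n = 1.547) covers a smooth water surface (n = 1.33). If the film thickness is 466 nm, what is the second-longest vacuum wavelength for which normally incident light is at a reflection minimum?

Ray reflecting at the top interface goes from n = 1.0 toward n = 1.547: a half-wave phase shift.
Ray reflecting at the bottom interface goes from n = 1.547 toward n = 1.33: no phase shift.
Exactly one π shift → a net half-wave offset.
With one net inversion, destructive interference in reflection requires 2 n t = m λ.
λ = 2 n t / m. The second-longest wavelength is m = 2: λ = 2 × 1.547 × 466 / 2.00 = 721 nm.

721 nm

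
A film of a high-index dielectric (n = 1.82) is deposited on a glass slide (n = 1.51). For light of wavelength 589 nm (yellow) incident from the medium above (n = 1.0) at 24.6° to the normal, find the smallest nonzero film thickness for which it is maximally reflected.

83.1 nm

Top surface (1.0 → 1.82): reflection off a higher-index medium gives a half-wave phase shift.
Bottom surface (1.82 → 1.51): reflection off a lower-index medium gives no phase shift.
The two reflections differ by half a wavelength.
So the condition for constructive reflection is 2 n t cos θ_r = (m + ½) λ.
Snell's law: 1.0 sin 24.6° = 1.82 sin θ_r → sin θ_r = 0.229, cos θ_r = 0.973.
Minimum at m = 0: t = λ / (4 n cos θ_r) = 589 / (4 × 1.82 × 0.973) = 83.1 nm.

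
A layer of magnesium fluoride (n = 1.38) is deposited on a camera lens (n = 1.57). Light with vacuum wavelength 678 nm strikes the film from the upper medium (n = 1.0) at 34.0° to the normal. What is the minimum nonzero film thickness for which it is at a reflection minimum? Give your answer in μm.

At the upper boundary (n = 1.0 to n = 1.38) the reflected ray undergoes a half-wave phase shift.
Ray reflecting at the bottom interface goes from n = 1.38 toward n = 1.57: a half-wave phase shift.
The two reflections carry the same phase change, so no net offset.
With no net inversion, destructive interference in reflection requires 2 n t cos θ_r = (m + ½) λ.
Snell's law: 1.0 sin 34.0° = 1.38 sin θ_r → sin θ_r = 0.405, cos θ_r = 0.914.
Minimum at m = 0: t = λ / (4 n cos θ_r) = 678 / (4 × 1.38 × 0.914) = 134 nm.

0.134 μm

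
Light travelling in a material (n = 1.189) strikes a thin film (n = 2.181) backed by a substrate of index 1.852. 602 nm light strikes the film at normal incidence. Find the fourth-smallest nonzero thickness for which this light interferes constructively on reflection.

483 nm

Top surface (1.189 → 2.181): reflection off a higher-index medium gives a half-wave phase shift.
Ray reflecting at the bottom interface goes from n = 2.181 toward n = 1.852: no phase shift.
The two reflections differ by half a wavelength.
For strong reflection here: 2 n t = (m + ½) λ.
The fourth-smallest nonzero thickness corresponds to m = 3: t = (m + ½) λ / (2 n) = 3.50 × 602 / (2 × 2.181) = 483 nm.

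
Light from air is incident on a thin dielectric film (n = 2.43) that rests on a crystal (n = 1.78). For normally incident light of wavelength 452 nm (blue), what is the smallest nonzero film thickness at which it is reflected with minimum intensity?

93.0 nm

Ray reflecting at the top interface goes from n = 1.0 toward n = 2.43: a half-wave phase shift.
At the lower boundary (n = 2.43 to n = 1.78) the reflected ray undergoes no phase shift.
Exactly one π shift → a net half-wave offset.
For dark reflection here: 2 n t = m λ.
The smallest nonzero thickness corresponds to m = 1: t = m λ / (2 n) = 1.00 × 452 / (2 × 2.43) = 93.0 nm.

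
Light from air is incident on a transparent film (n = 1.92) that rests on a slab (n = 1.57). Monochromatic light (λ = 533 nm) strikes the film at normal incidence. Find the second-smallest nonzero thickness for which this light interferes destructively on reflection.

At the upper boundary (n = 1.0 to n = 1.92) the reflected ray undergoes a half-wave phase shift.
Bottom surface (1.92 → 1.57): reflection off a lower-index medium gives no phase shift.
Net: one phase inversion between the two reflected rays.
With one net inversion, destructive interference in reflection requires 2 n t = m λ.
The second-smallest nonzero thickness corresponds to m = 2: t = m λ / (2 n) = 2.00 × 533 / (2 × 1.92) = 278 nm.

278 nm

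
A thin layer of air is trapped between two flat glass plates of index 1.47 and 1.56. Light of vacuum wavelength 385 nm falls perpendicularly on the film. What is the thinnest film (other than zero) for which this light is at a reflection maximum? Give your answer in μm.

0.0963 μm

Ray reflecting at the top interface goes from n = 1.47 toward n = 1.0: no phase shift.
At the lower boundary (n = 1.0 to n = 1.56) the reflected ray undergoes a half-wave phase shift.
The two reflections differ by half a wavelength.
With one net inversion, constructive interference in reflection requires 2 n t = (m + ½) λ.
Minimum at m = 0: t = λ / (4 n) = 385 / (4 × 1.0) = 96.3 nm.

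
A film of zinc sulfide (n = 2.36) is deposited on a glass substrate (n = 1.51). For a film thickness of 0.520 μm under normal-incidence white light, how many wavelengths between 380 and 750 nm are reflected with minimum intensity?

Top surface (1.0 → 2.36): reflection off a higher-index medium gives a half-wave phase shift.
Ray reflecting at the bottom interface goes from n = 2.36 toward n = 1.51: no phase shift.
The two reflections differ by half a wavelength.
With one net inversion, destructive interference in reflection requires 2 n t = m λ.
λ = 2 n t / m = 2454 / m nm.
m=3: 818 nm (IR); m=4: 614 nm (visible); m=5: 491 nm (visible); m=6: 409 nm (visible); m=7: 351 nm (UV).

3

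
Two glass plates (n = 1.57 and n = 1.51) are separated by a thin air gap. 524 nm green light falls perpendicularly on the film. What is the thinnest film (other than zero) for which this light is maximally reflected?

Ray reflecting at the top interface goes from n = 1.57 toward n = 1.0: no phase shift.
Bottom surface (1.0 → 1.51): reflection off a higher-index medium gives a half-wave phase shift.
Net: one phase inversion between the two reflected rays.
For strong reflection here: 2 n t = (m + ½) λ.
Minimum at m = 0: t = λ / (4 n) = 524 / (4 × 1.0) = 131 nm.

131 nm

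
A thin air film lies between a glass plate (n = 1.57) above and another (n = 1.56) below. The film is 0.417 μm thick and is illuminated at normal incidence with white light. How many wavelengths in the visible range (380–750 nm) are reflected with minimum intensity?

Ray reflecting at the top interface goes from n = 1.57 toward n = 1.0: no phase shift.
Bottom surface (1.0 → 1.56): reflection off a higher-index medium gives a half-wave phase shift.
The two reflections differ by half a wavelength.
With one net inversion, destructive interference in reflection requires 2 n t = m λ.
λ = 2 n t / m = 834 / m nm.
m=1: 834 nm (IR); m=2: 417 nm (visible); m=3: 278 nm (UV).

1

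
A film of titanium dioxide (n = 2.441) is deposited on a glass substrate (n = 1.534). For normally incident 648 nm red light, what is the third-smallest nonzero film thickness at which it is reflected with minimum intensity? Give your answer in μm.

At the upper boundary (n = 1.0 to n = 2.441) the reflected ray undergoes a half-wave phase shift.
At the lower boundary (n = 2.441 to n = 1.534) the reflected ray undergoes no phase shift.
Exactly one π shift → a net half-wave offset.
So the condition for destructive reflection is 2 n t = m λ.
The third-smallest nonzero thickness corresponds to m = 3: t = m λ / (2 n) = 3.00 × 648 / (2 × 2.441) = 398 nm.

0.398 μm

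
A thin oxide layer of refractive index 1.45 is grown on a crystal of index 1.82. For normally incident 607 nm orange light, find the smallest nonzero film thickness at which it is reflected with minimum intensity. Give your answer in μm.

0.105 μm

At the upper boundary (n = 1.0 to n = 1.45) the reflected ray undergoes a half-wave phase shift.
Ray reflecting at the bottom interface goes from n = 1.45 toward n = 1.82: a half-wave phase shift.
Net: no relative phase inversion (both shifts match).
For weak reflection here: 2 n t = (m + ½) λ.
Minimum at m = 0: t = λ / (4 n) = 607 / (4 × 1.45) = 105 nm.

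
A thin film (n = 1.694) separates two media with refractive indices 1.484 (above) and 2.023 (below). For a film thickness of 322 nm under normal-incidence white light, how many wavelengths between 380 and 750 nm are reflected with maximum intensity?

Ray reflecting at the top interface goes from n = 1.484 toward n = 1.694: a half-wave phase shift.
At the lower boundary (n = 1.694 to n = 2.023) the reflected ray undergoes a half-wave phase shift.
Zero or two π shifts → no net half-wave offset.
With no net inversion, constructive interference in reflection requires 2 n t = m λ.
λ = 2 n t / m = 1091 / m nm.
m=1: 1091 nm (IR); m=2: 545 nm (visible); m=3: 364 nm (UV).

1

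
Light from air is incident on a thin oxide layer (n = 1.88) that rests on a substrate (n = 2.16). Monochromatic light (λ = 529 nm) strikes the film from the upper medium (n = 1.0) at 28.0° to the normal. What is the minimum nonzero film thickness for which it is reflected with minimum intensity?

At the upper boundary (n = 1.0 to n = 1.88) the reflected ray undergoes a half-wave phase shift.
At the lower boundary (n = 1.88 to n = 2.16) the reflected ray undergoes a half-wave phase shift.
The two reflections carry the same phase change, so no net offset.
With no net inversion, destructive interference in reflection requires 2 n t cos θ_r = (m + ½) λ.
Snell's law: 1.0 sin 28.0° = 1.88 sin θ_r → sin θ_r = 0.250, cos θ_r = 0.968.
Minimum at m = 0: t = λ / (4 n cos θ_r) = 529 / (4 × 1.88 × 0.968) = 72.6 nm.

72.6 nm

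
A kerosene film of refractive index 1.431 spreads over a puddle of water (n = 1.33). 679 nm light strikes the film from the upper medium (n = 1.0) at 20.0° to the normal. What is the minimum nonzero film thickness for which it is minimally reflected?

At the upper boundary (n = 1.0 to n = 1.431) the reflected ray undergoes a half-wave phase shift.
At the lower boundary (n = 1.431 to n = 1.33) the reflected ray undergoes no phase shift.
Net: one phase inversion between the two reflected rays.
So the condition for destructive reflection is 2 n t cos θ_r = m λ.
Snell's law: 1.0 sin 20.0° = 1.431 sin θ_r → sin θ_r = 0.239, cos θ_r = 0.971.
Minimum nonzero at m = 1: t = λ / (2 n cos θ_r) = 679 / (2 × 1.431 × 0.971) = 244 nm.

244 nm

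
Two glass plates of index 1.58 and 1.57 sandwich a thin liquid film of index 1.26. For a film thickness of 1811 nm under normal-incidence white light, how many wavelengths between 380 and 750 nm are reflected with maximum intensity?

At the upper boundary (n = 1.58 to n = 1.26) the reflected ray undergoes no phase shift.
Ray reflecting at the bottom interface goes from n = 1.26 toward n = 1.57: a half-wave phase shift.
Net: one phase inversion between the two reflected rays.
So the condition for constructive reflection is 2 n t = (m + ½) λ.
λ = 2 n t / (m + ½) = 4564 / (m + ½) nm.
m=5: 830 nm (IR); m=6: 702 nm (visible); m=7: 608 nm (visible); m=8: 537 nm (visible); m=9: 480 nm (visible); m=10: 435 nm (visible); m=11: 397 nm (visible); m=12: 365 nm (UV).

6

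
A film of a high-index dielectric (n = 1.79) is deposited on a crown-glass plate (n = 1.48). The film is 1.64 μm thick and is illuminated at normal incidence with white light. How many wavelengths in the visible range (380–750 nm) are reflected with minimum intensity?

8

Ray reflecting at the top interface goes from n = 1.0 toward n = 1.79: a half-wave phase shift.
At the lower boundary (n = 1.79 to n = 1.48) the reflected ray undergoes no phase shift.
Net: one phase inversion between the two reflected rays.
So the condition for destructive reflection is 2 n t = m λ.
λ = 2 n t / m = 5871 / m nm.
m=7: 839 nm (IR); m=8: 734 nm (visible); m=9: 652 nm (visible); m=10: 587 nm (visible); m=11: 534 nm (visible); m=12: 489 nm (visible); m=13: 452 nm (visible); m=14: 419 nm (visible); m=15: 391 nm (visible); m=16: 367 nm (UV).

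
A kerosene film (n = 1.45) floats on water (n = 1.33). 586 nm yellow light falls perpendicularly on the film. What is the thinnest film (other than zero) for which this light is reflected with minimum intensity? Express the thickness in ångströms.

Top surface (1.0 → 1.45): reflection off a higher-index medium gives a half-wave phase shift.
Ray reflecting at the bottom interface goes from n = 1.45 toward n = 1.33: no phase shift.
Net: one phase inversion between the two reflected rays.
So the condition for destructive reflection is 2 n t = m λ.
Minimum nonzero at m = 1: t = λ / (2 n) = 586 / (2 × 1.45) = 202 nm.

2021 Å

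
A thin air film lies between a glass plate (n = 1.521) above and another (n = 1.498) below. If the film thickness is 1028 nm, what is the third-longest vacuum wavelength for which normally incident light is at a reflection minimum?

685 nm

Ray reflecting at the top interface goes from n = 1.521 toward n = 1.0: no phase shift.
At the lower boundary (n = 1.0 to n = 1.498) the reflected ray undergoes a half-wave phase shift.
The two reflections differ by half a wavelength.
So the condition for destructive reflection is 2 n t = m λ.
λ = 2 n t / m. The third-longest wavelength is m = 3: λ = 2 × 1.0 × 1028 / 3.00 = 685 nm.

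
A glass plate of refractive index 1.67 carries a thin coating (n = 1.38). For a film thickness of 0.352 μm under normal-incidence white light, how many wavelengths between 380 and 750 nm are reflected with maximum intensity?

At the upper boundary (n = 1.0 to n = 1.38) the reflected ray undergoes a half-wave phase shift.
Ray reflecting at the bottom interface goes from n = 1.38 toward n = 1.67: a half-wave phase shift.
Zero or two π shifts → no net half-wave offset.
With no net inversion, constructive interference in reflection requires 2 n t = m λ.
λ = 2 n t / m = 972 / m nm.
m=1: 972 nm (IR); m=2: 486 nm (visible); m=3: 324 nm (UV).

1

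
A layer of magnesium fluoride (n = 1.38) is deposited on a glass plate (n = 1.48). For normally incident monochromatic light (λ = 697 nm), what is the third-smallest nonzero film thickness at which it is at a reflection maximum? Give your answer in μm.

0.758 μm

Top surface (1.0 → 1.38): reflection off a higher-index medium gives a half-wave phase shift.
At the lower boundary (n = 1.38 to n = 1.48) the reflected ray undergoes a half-wave phase shift.
Net: no relative phase inversion (both shifts match).
So the condition for constructive reflection is 2 n t = m λ.
The third-smallest nonzero thickness corresponds to m = 3: t = m λ / (2 n) = 3.00 × 697 / (2 × 1.38) = 758 nm.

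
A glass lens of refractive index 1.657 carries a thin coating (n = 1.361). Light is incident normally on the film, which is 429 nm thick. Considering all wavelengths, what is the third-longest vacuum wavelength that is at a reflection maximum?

At the upper boundary (n = 1.0 to n = 1.361) the reflected ray undergoes a half-wave phase shift.
Ray reflecting at the bottom interface goes from n = 1.361 toward n = 1.657: a half-wave phase shift.
The two reflections carry the same phase change, so no net offset.
So the condition for constructive reflection is 2 n t = m λ.
λ = 2 n t / m. The third-longest wavelength is m = 3: λ = 2 × 1.361 × 429 / 3.00 = 389 nm.

389 nm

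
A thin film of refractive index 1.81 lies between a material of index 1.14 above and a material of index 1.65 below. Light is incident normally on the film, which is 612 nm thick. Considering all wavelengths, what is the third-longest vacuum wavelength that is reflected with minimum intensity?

Ray reflecting at the top interface goes from n = 1.14 toward n = 1.81: a half-wave phase shift.
At the lower boundary (n = 1.81 to n = 1.65) the reflected ray undergoes no phase shift.
Net: one phase inversion between the two reflected rays.
So the condition for destructive reflection is 2 n t = m λ.
λ = 2 n t / m. The third-longest wavelength is m = 3: λ = 2 × 1.81 × 612 / 3.00 = 738 nm.

738 nm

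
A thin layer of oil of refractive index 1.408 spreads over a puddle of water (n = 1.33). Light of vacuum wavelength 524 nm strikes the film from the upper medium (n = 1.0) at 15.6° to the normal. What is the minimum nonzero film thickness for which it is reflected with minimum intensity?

Ray reflecting at the top interface goes from n = 1.0 toward n = 1.408: a half-wave phase shift.
Bottom surface (1.408 → 1.33): reflection off a lower-index medium gives no phase shift.
Exactly one π shift → a net half-wave offset.
So the condition for destructive reflection is 2 n t cos θ_r = m λ.
Snell's law: 1.0 sin 15.6° = 1.408 sin θ_r → sin θ_r = 0.191, cos θ_r = 0.982.
Minimum nonzero at m = 1: t = λ / (2 n cos θ_r) = 524 / (2 × 1.408 × 0.982) = 190 nm.

190 nm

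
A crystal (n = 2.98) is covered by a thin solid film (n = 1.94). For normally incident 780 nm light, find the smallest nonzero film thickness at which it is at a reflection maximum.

Ray reflecting at the top interface goes from n = 1.0 toward n = 1.94: a half-wave phase shift.
Bottom surface (1.94 → 2.98): reflection off a higher-index medium gives a half-wave phase shift.
The two reflections carry the same phase change, so no net offset.
So the condition for constructive reflection is 2 n t = m λ.
Minimum nonzero at m = 1: t = λ / (2 n) = 780 / (2 × 1.94) = 201 nm.

201 nm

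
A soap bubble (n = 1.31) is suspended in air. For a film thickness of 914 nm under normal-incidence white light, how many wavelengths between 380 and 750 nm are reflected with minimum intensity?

3

Ray reflecting at the top interface goes from n = 1.0 toward n = 1.31: a half-wave phase shift.
Bottom surface (1.31 → 1.0): reflection off a lower-index medium gives no phase shift.
Exactly one π shift → a net half-wave offset.
So the condition for destructive reflection is 2 n t = m λ.
λ = 2 n t / m = 2395 / m nm.
m=3: 798 nm (IR); m=4: 599 nm (visible); m=5: 479 nm (visible); m=6: 399 nm (visible); m=7: 342 nm (UV).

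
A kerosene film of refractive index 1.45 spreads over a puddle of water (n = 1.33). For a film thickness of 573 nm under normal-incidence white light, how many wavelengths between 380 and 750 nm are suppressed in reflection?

Top surface (1.0 → 1.45): reflection off a higher-index medium gives a half-wave phase shift.
Bottom surface (1.45 → 1.33): reflection off a lower-index medium gives no phase shift.
The two reflections differ by half a wavelength.
So the condition for destructive reflection is 2 n t = m λ.
λ = 2 n t / m = 1662 / m nm.
m=2: 831 nm (IR); m=3: 554 nm (visible); m=4: 415 nm (visible); m=5: 332 nm (UV).

2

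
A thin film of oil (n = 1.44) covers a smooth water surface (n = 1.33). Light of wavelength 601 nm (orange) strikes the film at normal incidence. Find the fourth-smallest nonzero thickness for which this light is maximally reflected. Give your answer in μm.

At the upper boundary (n = 1.0 to n = 1.44) the reflected ray undergoes a half-wave phase shift.
At the lower boundary (n = 1.44 to n = 1.33) the reflected ray undergoes no phase shift.
The two reflections differ by half a wavelength.
For bright reflection here: 2 n t = (m + ½) λ.
The fourth-smallest nonzero thickness corresponds to m = 3: t = (m + ½) λ / (2 n) = 3.50 × 601 / (2 × 1.44) = 730 nm.

0.730 μm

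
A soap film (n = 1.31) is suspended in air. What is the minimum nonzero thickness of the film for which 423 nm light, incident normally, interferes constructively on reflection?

At the upper boundary (n = 1.0 to n = 1.31) the reflected ray undergoes a half-wave phase shift.
At the lower boundary (n = 1.31 to n = 1.0) the reflected ray undergoes no phase shift.
The two reflections differ by half a wavelength.
So the condition for constructive reflection is 2 n t = (m + ½) λ.
Minimum at m = 0: t = λ / (4 n) = 423 / (4 × 1.31) = 80.7 nm.

80.7 nm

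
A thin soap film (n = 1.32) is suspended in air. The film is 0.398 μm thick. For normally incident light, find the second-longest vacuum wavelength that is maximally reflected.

700 nm

At the upper boundary (n = 1.0 to n = 1.32) the reflected ray undergoes a half-wave phase shift.
Bottom surface (1.32 → 1.0): reflection off a lower-index medium gives no phase shift.
Exactly one π shift → a net half-wave offset.
So the condition for constructive reflection is 2 n t = (m + ½) λ.
λ = 2 n t / (m + ½). The second-longest wavelength is m = 1: λ = 2 × 1.32 × 398 / 1.50 = 700 nm.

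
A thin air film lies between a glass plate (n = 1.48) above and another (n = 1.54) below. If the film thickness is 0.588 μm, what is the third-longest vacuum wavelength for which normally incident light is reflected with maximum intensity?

Ray reflecting at the top interface goes from n = 1.48 toward n = 1.0: no phase shift.
Bottom surface (1.0 → 1.54): reflection off a higher-index medium gives a half-wave phase shift.
Exactly one π shift → a net half-wave offset.
For maximum reflection here: 2 n t = (m + ½) λ.
λ = 2 n t / (m + ½). The third-longest wavelength is m = 2: λ = 2 × 1.0 × 588 / 2.50 = 470 nm.

470 nm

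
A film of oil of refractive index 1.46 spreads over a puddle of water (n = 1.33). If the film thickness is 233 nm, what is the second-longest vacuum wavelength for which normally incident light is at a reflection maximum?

454 nm

Ray reflecting at the top interface goes from n = 1.0 toward n = 1.46: a half-wave phase shift.
Bottom surface (1.46 → 1.33): reflection off a lower-index medium gives no phase shift.
Net: one phase inversion between the two reflected rays.
For maximum reflection here: 2 n t = (m + ½) λ.
λ = 2 n t / (m + ½). The second-longest wavelength is m = 1: λ = 2 × 1.46 × 233 / 1.50 = 454 nm.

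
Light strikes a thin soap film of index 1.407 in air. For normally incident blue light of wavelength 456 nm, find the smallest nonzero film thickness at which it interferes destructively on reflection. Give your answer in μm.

0.162 μm

Top surface (1.0 → 1.407): reflection off a higher-index medium gives a half-wave phase shift.
Bottom surface (1.407 → 1.0): reflection off a lower-index medium gives no phase shift.
Net: one phase inversion between the two reflected rays.
With one net inversion, destructive interference in reflection requires 2 n t = m λ.
Minimum nonzero at m = 1: t = λ / (2 n) = 456 / (2 × 1.407) = 162 nm.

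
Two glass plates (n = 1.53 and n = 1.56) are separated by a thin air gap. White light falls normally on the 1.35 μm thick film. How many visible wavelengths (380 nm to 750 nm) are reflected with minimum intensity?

4

At the upper boundary (n = 1.53 to n = 1.0) the reflected ray undergoes no phase shift.
At the lower boundary (n = 1.0 to n = 1.56) the reflected ray undergoes a half-wave phase shift.
Exactly one π shift → a net half-wave offset.
So the condition for destructive reflection is 2 n t = m λ.
λ = 2 n t / m = 2700 / m nm.
m=3: 900 nm (IR); m=4: 675 nm (visible); m=5: 540 nm (visible); m=6: 450 nm (visible); m=7: 386 nm (visible); m=8: 338 nm (UV).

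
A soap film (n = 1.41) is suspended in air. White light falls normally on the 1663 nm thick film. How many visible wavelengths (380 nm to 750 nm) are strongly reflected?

Ray reflecting at the top interface goes from n = 1.0 toward n = 1.41: a half-wave phase shift.
Bottom surface (1.41 → 1.0): reflection off a lower-index medium gives no phase shift.
The two reflections differ by half a wavelength.
With one net inversion, constructive interference in reflection requires 2 n t = (m + ½) λ.
λ = 2 n t / (m + ½) = 4690 / (m + ½) nm.
m=5: 853 nm (IR); m=6: 721 nm (visible); m=7: 625 nm (visible); m=8: 552 nm (visible); m=9: 494 nm (visible); m=10: 447 nm (visible); m=11: 408 nm (visible); m=12: 375 nm (UV).

6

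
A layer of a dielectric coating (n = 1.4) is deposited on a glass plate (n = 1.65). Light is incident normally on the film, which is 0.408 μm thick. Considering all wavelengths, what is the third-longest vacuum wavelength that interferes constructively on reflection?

At the upper boundary (n = 1.0 to n = 1.4) the reflected ray undergoes a half-wave phase shift.
Ray reflecting at the bottom interface goes from n = 1.4 toward n = 1.65: a half-wave phase shift.
The two reflections carry the same phase change, so no net offset.
So the condition for constructive reflection is 2 n t = m λ.
λ = 2 n t / m. The third-longest wavelength is m = 3: λ = 2 × 1.4 × 408 / 3.00 = 381 nm.

381 nm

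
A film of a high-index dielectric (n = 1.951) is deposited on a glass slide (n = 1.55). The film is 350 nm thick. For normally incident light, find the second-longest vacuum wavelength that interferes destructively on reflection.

At the upper boundary (n = 1.0 to n = 1.951) the reflected ray undergoes a half-wave phase shift.
At the lower boundary (n = 1.951 to n = 1.55) the reflected ray undergoes no phase shift.
The two reflections differ by half a wavelength.
For minimum reflection here: 2 n t = m λ.
λ = 2 n t / m. The second-longest wavelength is m = 2: λ = 2 × 1.951 × 350 / 2.00 = 683 nm.

683 nm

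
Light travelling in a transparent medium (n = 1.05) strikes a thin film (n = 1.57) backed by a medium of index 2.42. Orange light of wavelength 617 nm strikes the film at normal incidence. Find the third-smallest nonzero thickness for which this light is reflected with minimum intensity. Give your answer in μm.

Top surface (1.05 → 1.57): reflection off a higher-index medium gives a half-wave phase shift.
At the lower boundary (n = 1.57 to n = 2.42) the reflected ray undergoes a half-wave phase shift.
Net: no relative phase inversion (both shifts match).
For dark reflection here: 2 n t = (m + ½) λ.
The third-smallest nonzero thickness corresponds to m = 2: t = (m + ½) λ / (2 n) = 2.50 × 617 / (2 × 1.57) = 491 nm.

0.491 μm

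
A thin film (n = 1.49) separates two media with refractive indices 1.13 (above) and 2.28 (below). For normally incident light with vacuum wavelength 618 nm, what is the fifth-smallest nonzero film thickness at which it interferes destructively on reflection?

At the upper boundary (n = 1.13 to n = 1.49) the reflected ray undergoes a half-wave phase shift.
At the lower boundary (n = 1.49 to n = 2.28) the reflected ray undergoes a half-wave phase shift.
Net: no relative phase inversion (both shifts match).
So the condition for destructive reflection is 2 n t = (m + ½) λ.
The fifth-smallest nonzero thickness corresponds to m = 4: t = (m + ½) λ / (2 n) = 4.50 × 618 / (2 × 1.49) = 933 nm.

933 nm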